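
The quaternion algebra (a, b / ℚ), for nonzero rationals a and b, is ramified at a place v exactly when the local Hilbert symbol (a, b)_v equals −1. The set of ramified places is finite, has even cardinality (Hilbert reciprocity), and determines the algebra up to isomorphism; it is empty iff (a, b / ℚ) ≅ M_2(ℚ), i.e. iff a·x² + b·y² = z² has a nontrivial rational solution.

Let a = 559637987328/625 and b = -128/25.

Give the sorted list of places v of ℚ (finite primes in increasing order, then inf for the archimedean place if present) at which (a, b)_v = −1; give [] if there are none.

[7, 29]

(a, b) ≡ (948822, -2) mod (ℚ^×)²; places V = {2, 3, 5, 7, 19, 29, 41, ∞}.
(a,b)_3: α=3, u≡2; β=0, v≡1 (mod 3); (2|3)=-1, (1|3)=+1; sign (−1)^0·-1^0·+1^3 = +1.
(a,b)_∞: sgn(948822)=+, sgn(-2)=−, so +1.
(a,b)_7: α=1, u≡3; β=0, v≡3 (mod 7); (3|7)=-1, (3|7)=-1; sign (−1)^0·-1^0·-1^1 = -1.
(a,b)_5: α=-4, u≡3; β=-2, v≡2 (mod 5); (3|5)=-1, (2|5)=-1; sign (−1)^0·-1^-2·-1^-4 = +1.
(a,b)_41: α=1, u≡21; β=0, v≡8 (mod 41); (21|41)=+1, (8|41)=+1; sign (−1)^0·+1^0·+1^1 = +1.
(a,b)_19: α=1, u≡17; β=0, v≡4 (mod 19); (17|19)=+1, (4|19)=+1; sign (−1)^0·+1^0·+1^1 = +1.
(a,b)_29: α=1, u≡1; β=0, v≡3 (mod 29); (1|29)=+1, (3|29)=-1; sign (−1)^0·+1^0·-1^1 = -1.
(a,b)_2: α=17, β=7; u≡3, v≡7 (mod 8); ε(u)ε(v)=1·1, αω(v)=17·0, βω(u)=7·1; sum ≡ 0  ⇒  +1.
|Ram(948822, -2)| = 2, even; anisotropic at {7, 29}.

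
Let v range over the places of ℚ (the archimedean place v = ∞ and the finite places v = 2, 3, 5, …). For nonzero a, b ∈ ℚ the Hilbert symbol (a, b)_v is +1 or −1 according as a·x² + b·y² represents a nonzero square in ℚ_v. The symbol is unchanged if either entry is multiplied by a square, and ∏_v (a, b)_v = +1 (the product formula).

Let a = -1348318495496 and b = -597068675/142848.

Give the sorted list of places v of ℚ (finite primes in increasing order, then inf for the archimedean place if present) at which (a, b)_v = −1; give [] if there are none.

[7, inf]

(a, b) ≡ (-434, -12586) mod (ℚ^×)²; places V = {2, 3, 5, 7, 29, 31, ∞}.
(a,b)_2: α=3, β=-9; u≡7, v≡3 (mod 8); ε(u)ε(v)=1·1, αω(v)=3·1, βω(u)=-9·0; sum ≡ 0  ⇒  +1.
(a,b)_∞: sgn(-434)=−, sgn(-12586)=−, so -1.
(a,b)_7: α=1, u≡2; β=7, v≡4 (mod 7); (2|7)=+1, (4|7)=+1; sign (−1)^1·+1^7·+1^1 = -1.
(a,b)_29: α=2, u≡6; β=1, v≡9 (mod 29); (6|29)=+1, (9|29)=+1; sign (−1)^0·+1^1·+1^2 = +1.
(a,b)_31: α=5, u≡24; β=-1, v≡8 (mod 31); (24|31)=-1, (8|31)=+1; sign (−1)^1·-1^-1·+1^5 = +1.
(a,b)_3: α=0, u≡1; β=-2, v≡2 (mod 3); (1|3)=+1, (2|3)=-1; sign (−1)^0·+1^-2·-1^0 = +1.
(a,b)_5: α=0, u≡4; β=2, v≡1 (mod 5); (4|5)=+1, (1|5)=+1; sign (−1)^0·+1^2·+1^0 = +1.
|Ram(-434, -12586)| = 2, even; anisotropic at {7, ∞}.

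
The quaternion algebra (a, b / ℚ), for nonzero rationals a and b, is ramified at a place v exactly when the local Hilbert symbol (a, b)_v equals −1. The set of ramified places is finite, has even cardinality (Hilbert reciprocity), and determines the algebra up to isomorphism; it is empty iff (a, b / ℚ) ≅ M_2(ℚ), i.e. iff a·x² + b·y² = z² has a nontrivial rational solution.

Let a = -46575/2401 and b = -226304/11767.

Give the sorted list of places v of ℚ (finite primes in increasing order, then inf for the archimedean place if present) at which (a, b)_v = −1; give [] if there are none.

[7, 17, 23, inf]

Mod squares: a ≡ -23, b ≡ -1547. Check v ∈ {∞, 2, 3, 5, 7, 13, 17, 23, 41}.
v=∞: -23 < 0 and -1547 < 0  ⇒  (a,b)_∞ = -1.
v=13: a=13^0·(≡12), b=13^1·(≡6) mod 13; (12|13)=+1, (6|13)=-1; (−1)^{0·1·6}·(+1)^1·(-1)^0 = +1.
v=2: v_2(a)=0, v_2(b)=10; units ≡ 1, 5 (mod 8); ε·ε+αω+βω = 0·0+0·1+10·0 ≡ 0  ⇒  (a,b)_2 = +1.
v=7: a=7^-4·(≡3), b=7^-1·(≡6) mod 7; (3|7)=-1, (6|7)=-1; (−1)^{-4·-1·3}·(-1)^-1·(-1)^-4 = -1.
v=3: a=3^4·(≡1), b=3^0·(≡1) mod 3; (1|3)=+1, (1|3)=+1; (−1)^{4·0·1}·(+1)^0·(+1)^4 = +1.
v=17: a=17^0·(≡14), b=17^1·(≡11) mod 17; (14|17)=-1, (11|17)=-1; (−1)^{0·1·8}·(-1)^1·(-1)^0 = -1.
v=5: a=5^2·(≡2), b=5^0·(≡3) mod 5; (2|5)=-1, (3|5)=-1; (−1)^{2·0·2}·(-1)^0·(-1)^2 = +1.
v=41: a=41^0·(≡25), b=41^-2·(≡14) mod 41; (25|41)=+1, (14|41)=-1; (−1)^{0·-2·20}·(+1)^-2·(-1)^0 = +1.
v=23: a=23^1·(≡5), b=23^0·(≡11) mod 23; (5|23)=-1, (11|23)=-1; (−1)^{1·0·11}·(-1)^0·(-1)^1 = -1.
Ram(-23, -1547) = {7, 17, 23, ∞}; no ℚ_7-point on the conic.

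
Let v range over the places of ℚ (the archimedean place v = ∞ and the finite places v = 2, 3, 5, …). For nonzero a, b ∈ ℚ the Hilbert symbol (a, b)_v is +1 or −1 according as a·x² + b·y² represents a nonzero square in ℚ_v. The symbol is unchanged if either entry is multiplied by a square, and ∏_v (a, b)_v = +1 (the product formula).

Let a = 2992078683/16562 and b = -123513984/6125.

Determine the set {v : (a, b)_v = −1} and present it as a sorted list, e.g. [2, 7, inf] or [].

[2, 11]

(a, b) ≡ (6, -330) mod (ℚ^×)²; places V = {2, 3, 5, 7, 11, 13, 19, 29, ∞}.
(a,b)_∞: sgn(6)=+, sgn(-330)=−, so +1.
(a,b)_7: α=-2, u≡3; β=-2, v≡6 (mod 7); (3|7)=-1, (6|7)=-1; sign (−1)^0·-1^-2·-1^-2 = +1.
(a,b)_29: α=2, u≡24; β=0, v≡15 (mod 29); (24|29)=+1, (15|29)=-1; sign (−1)^0·+1^0·-1^2 = +1.
(a,b)_11: α=4, u≡7; β=1, v≡4 (mod 11); (7|11)=-1, (4|11)=+1; sign (−1)^0·-1^1·+1^4 = -1.
(a,b)_5: α=0, u≡4; β=-3, v≡4 (mod 5); (4|5)=+1, (4|5)=+1; sign (−1)^0·+1^-3·+1^0 = +1.
(a,b)_13: α=-2, u≡5; β=0, v≡2 (mod 13); (5|13)=-1, (2|13)=-1; sign (−1)^0·-1^0·-1^-2 = +1.
(a,b)_2: α=-1, β=7; u≡3, v≡3 (mod 8); ε(u)ε(v)=1·1, αω(v)=-1·1, βω(u)=7·1; sum ≡ 1  ⇒  -1.
(a,b)_19: α=0, u≡5; β=2, v≡12 (mod 19); (5|19)=+1, (12|19)=-1; sign (−1)^0·+1^2·-1^0 = +1.
(a,b)_3: α=5, u≡2; β=5, v≡1 (mod 3); (2|3)=-1, (1|3)=+1; sign (−1)^1·-1^5·+1^5 = +1.
|Ram(6, -330)| = 2, even; anisotropic at {2, 11}.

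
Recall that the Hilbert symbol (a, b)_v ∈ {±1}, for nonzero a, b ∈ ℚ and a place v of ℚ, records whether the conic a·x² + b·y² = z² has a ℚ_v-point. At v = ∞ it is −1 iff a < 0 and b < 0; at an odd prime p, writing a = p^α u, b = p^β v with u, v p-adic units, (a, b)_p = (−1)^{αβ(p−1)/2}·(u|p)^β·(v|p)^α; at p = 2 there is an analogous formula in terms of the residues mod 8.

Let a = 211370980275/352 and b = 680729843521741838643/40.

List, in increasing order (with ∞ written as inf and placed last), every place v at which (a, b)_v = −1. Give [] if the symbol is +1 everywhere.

[5, 11]

Mod squares: a ≡ 2002, b ≡ 30. Check v ∈ {∞, 2, 3, 5, 7, 11, 13, 17, 19, 37}.
v=5: a=5^2·(≡3), b=5^-1·(≡1) mod 5; (3|5)=-1, (1|5)=+1; (−1)^{2·-1·2}·(-1)^-1·(+1)^2 = -1.
v=19: a=19^0·(≡1), b=19^4·(≡11) mod 19; (1|19)=+1, (11|19)=+1; (−1)^{0·4·9}·(+1)^4·(+1)^0 = +1.
v=3: a=3^8·(≡1), b=3^13·(≡1) mod 3; (1|3)=+1, (1|3)=+1; (−1)^{8·13·1}·(+1)^13·(+1)^8 = +1.
v=2: v_2(a)=-5, v_2(b)=-3; units ≡ 1, 7 (mod 8); ε·ε+αω+βω = 0·1+-5·0+-3·0 ≡ 0  ⇒  (a,b)_2 = +1.
v=∞: 2002 > 0 and 30 > 0  ⇒  (a,b)_∞ = +1.
v=37: a=37^0·(≡9), b=37^2·(≡26) mod 37; (9|37)=+1, (26|37)=+1; (−1)^{0·2·18}·(+1)^2·(+1)^0 = +1.
v=11: a=11^-1·(≡7), b=11^0·(≡7) mod 11; (7|11)=-1, (7|11)=-1; (−1)^{-1·0·5}·(-1)^0·(-1)^-1 = -1.
v=13: a=13^1·(≡8), b=13^2·(≡3) mod 13; (8|13)=-1, (3|13)=+1; (−1)^{1·2·6}·(-1)^2·(+1)^1 = +1.
v=17: a=17^2·(≡8), b=17^2·(≡15) mod 17; (8|17)=+1, (15|17)=+1; (−1)^{2·2·8}·(+1)^2·(+1)^2 = +1.
v=7: a=7^3·(≡6), b=7^2·(≡4) mod 7; (6|7)=-1, (4|7)=+1; (−1)^{3·2·3}·(-1)^2·(+1)^3 = +1.
|Ram(2002, 30)| = 2, even; anisotropic at {5, 11}.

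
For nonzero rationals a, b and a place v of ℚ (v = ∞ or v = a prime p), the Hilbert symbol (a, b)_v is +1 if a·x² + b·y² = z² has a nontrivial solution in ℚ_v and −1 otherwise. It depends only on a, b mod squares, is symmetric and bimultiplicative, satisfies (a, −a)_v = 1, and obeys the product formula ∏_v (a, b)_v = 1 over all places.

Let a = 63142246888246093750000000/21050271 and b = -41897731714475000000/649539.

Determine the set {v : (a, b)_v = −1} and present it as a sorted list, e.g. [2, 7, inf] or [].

Mod squares: a ≡ 239072443610, b ≡ -4208281. Check v ∈ {∞, 2, 3, 5, 7, 11, 13, 19, 23, 31, 41, 43}.
v=2: v_2(a)=7, v_2(b)=6; units ≡ 5, 7 (mod 8); ε·ε+αω+βω = 0·1+7·0+6·1 ≡ 0  ⇒  (a,b)_2 = +1.
v=∞: 239072443610 > 0 and -4208281 < 0  ⇒  (a,b)_∞ = +1.
v=7: a=7^3·(≡3), b=7^3·(≡3) mod 7; (3|7)=-1, (3|7)=-1; (−1)^{3·3·3}·(-1)^3·(-1)^3 = -1.
v=3: a=3^-2·(≡2), b=3^-10·(≡2) mod 3; (2|3)=-1, (2|3)=-1; (−1)^{-2·-10·1}·(-1)^-10·(-1)^-2 = +1.
v=5: a=5^15·(≡3), b=5^8·(≡1) mod 5; (3|5)=-1, (1|5)=+1; (−1)^{15·8·2}·(-1)^8·(+1)^15 = +1.
v=23: a=23^3·(≡11), b=23^2·(≡13) mod 23; (11|23)=-1, (13|23)=+1; (−1)^{3·2·11}·(-1)^2·(+1)^3 = +1.
v=31: a=31^-1·(≡9), b=31^1·(≡21) mod 31; (9|31)=+1, (21|31)=-1; (−1)^{-1·1·15}·(+1)^1·(-1)^-1 = +1.
v=19: a=19^-3·(≡17), b=19^0·(≡13) mod 19; (17|19)=+1, (13|19)=-1; (−1)^{-3·0·9}·(+1)^0·(-1)^-3 = -1.
v=13: a=13^3·(≡2), b=13^2·(≡12) mod 13; (2|13)=-1, (12|13)=+1; (−1)^{3·2·6}·(-1)^2·(+1)^3 = +1.
v=43: a=43^1·(≡16), b=43^1·(≡17) mod 43; (16|43)=+1, (17|43)=+1; (−1)^{1·1·21}·(+1)^1·(+1)^1 = -1.
v=41: a=41^1·(≡10), b=41^1·(≡16) mod 41; (10|41)=+1, (16|41)=+1; (−1)^{1·1·20}·(+1)^1·(+1)^1 = +1.
v=11: a=11^-1·(≡3), b=11^-1·(≡1) mod 11; (3|11)=+1, (1|11)=+1; (−1)^{-1·-1·5}·(+1)^-1·(+1)^-1 = -1.
Ram(239072443610, -4208281) = {7, 11, 19, 43}; no ℚ_7-point on the conic.

[7, 11, 19, 43]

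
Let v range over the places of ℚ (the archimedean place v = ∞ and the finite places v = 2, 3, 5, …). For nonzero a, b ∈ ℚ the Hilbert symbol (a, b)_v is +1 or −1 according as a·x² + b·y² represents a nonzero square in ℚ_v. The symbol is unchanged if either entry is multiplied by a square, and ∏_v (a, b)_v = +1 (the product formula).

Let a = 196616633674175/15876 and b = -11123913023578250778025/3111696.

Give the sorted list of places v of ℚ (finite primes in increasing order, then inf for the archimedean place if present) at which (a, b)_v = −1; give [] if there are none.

Mod squares: a ≡ 407, b ≡ -481. Check v ∈ {∞, 2, 3, 5, 7, 11, 13, 17, 37}.
v=37: a=37^3·(≡12), b=37^5·(≡19) mod 37; (12|37)=+1, (19|37)=-1; (−1)^{3·5·18}·(+1)^5·(-1)^3 = -1.
v=3: a=3^-4·(≡2), b=3^-4·(≡2) mod 3; (2|3)=-1, (2|3)=-1; (−1)^{-4·-4·1}·(-1)^-4·(-1)^-4 = +1.
v=11: a=11^1·(≡5), b=11^2·(≡9) mod 11; (5|11)=+1, (9|11)=+1; (−1)^{1·2·5}·(+1)^2·(+1)^1 = +1.
v=7: a=7^-2·(≡4), b=7^-4·(≡4) mod 7; (4|7)=+1, (4|7)=+1; (−1)^{-2·-4·3}·(+1)^-4·(+1)^-2 = +1.
v=2: v_2(a)=-2, v_2(b)=-4; units ≡ 7, 7 (mod 8); ε·ε+αω+βω = 1·1+-2·0+-4·0 ≡ 1  ⇒  (a,b)_2 = -1.
v=5: a=5^2·(≡2), b=5^2·(≡4) mod 5; (2|5)=-1, (4|5)=+1; (−1)^{2·2·2}·(-1)^2·(+1)^2 = +1.
v=∞: 407 > 0 and -481 < 0  ⇒  (a,b)_∞ = +1.
v=13: a=13^2·(≡4), b=13^3·(≡5) mod 13; (4|13)=+1, (5|13)=-1; (−1)^{2·3·6}·(+1)^3·(-1)^2 = +1.
v=17: a=17^4·(≡15), b=17^6·(≡14) mod 17; (15|17)=+1, (14|17)=-1; (−1)^{4·6·8}·(+1)^6·(-1)^4 = +1.
|Ram(407, -481)| = 2, even; anisotropic at {2, 37}.

[2, 37]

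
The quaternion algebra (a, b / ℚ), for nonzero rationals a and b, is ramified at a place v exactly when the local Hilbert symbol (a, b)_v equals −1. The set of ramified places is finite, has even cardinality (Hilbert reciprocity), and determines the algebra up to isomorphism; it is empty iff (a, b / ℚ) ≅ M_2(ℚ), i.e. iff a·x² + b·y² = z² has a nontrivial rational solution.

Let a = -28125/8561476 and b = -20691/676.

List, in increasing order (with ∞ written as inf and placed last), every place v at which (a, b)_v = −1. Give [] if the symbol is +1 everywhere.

Mod squares: a ≡ -5, b ≡ -19. Check v ∈ {∞, 2, 3, 5, 7, 11, 13, 19}.
v=2: v_2(a)=-2, v_2(b)=-2; units ≡ 3, 5 (mod 8); ε·ε+αω+βω = 1·0+-2·1+-2·1 ≡ 0  ⇒  (a,b)_2 = +1.
v=11: a=11^-2·(≡6), b=11^2·(≡1) mod 11; (6|11)=-1, (1|11)=+1; (−1)^{-2·2·5}·(-1)^2·(+1)^-2 = +1.
v=5: a=5^5·(≡1), b=5^0·(≡4) mod 5; (1|5)=+1, (4|5)=+1; (−1)^{5·0·2}·(+1)^0·(+1)^5 = +1.
v=13: a=13^0·(≡7), b=13^-2·(≡11) mod 13; (7|13)=-1, (11|13)=-1; (−1)^{0·-2·6}·(-1)^-2·(-1)^0 = +1.
v=7: a=7^-2·(≡2), b=7^0·(≡2) mod 7; (2|7)=+1, (2|7)=+1; (−1)^{-2·0·3}·(+1)^0·(+1)^-2 = +1.
v=∞: -5 < 0 and -19 < 0  ⇒  (a,b)_∞ = -1.
v=3: a=3^2·(≡1), b=3^2·(≡2) mod 3; (1|3)=+1, (2|3)=-1; (−1)^{2·2·1}·(+1)^2·(-1)^2 = +1.
v=19: a=19^-2·(≡13), b=19^1·(≡15) mod 19; (13|19)=-1, (15|19)=-1; (−1)^{-2·1·9}·(-1)^1·(-1)^-2 = -1.
Ram(-5, -19) = {19, ∞}; no ℚ_19-point on the conic.

[19, inf]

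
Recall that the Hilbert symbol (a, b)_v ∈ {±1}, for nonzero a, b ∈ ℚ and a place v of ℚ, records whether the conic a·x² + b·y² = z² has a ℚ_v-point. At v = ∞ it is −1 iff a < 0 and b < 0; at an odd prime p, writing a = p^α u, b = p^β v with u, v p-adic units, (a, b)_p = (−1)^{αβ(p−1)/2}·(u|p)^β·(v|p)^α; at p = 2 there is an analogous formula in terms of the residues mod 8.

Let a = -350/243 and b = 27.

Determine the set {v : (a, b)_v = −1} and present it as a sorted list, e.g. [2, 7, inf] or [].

(a, b) ≡ (-42, 3) mod (ℚ^×)²; places V = {2, 3, 5, 7, ∞}.
(a,b)_2: α=1, β=0; u≡3, v≡3 (mod 8); ε(u)ε(v)=1·1, αω(v)=1·1, βω(u)=0·1; sum ≡ 0  ⇒  +1.
(a,b)_∞: sgn(-42)=−, sgn(3)=+, so +1.
(a,b)_3: α=-5, u≡1; β=3, v≡1 (mod 3); (1|3)=+1, (1|3)=+1; sign (−1)^1·+1^3·+1^-5 = -1.
(a,b)_7: α=1, u≡4; β=0, v≡6 (mod 7); (4|7)=+1, (6|7)=-1; sign (−1)^0·+1^0·-1^1 = -1.
(a,b)_5: α=2, u≡2; β=0, v≡2 (mod 5); (2|5)=-1, (2|5)=-1; sign (−1)^0·-1^0·-1^2 = +1.
Ram(-42, 3) = {3, 7}; no ℚ_3-point on the conic.

[3, 7]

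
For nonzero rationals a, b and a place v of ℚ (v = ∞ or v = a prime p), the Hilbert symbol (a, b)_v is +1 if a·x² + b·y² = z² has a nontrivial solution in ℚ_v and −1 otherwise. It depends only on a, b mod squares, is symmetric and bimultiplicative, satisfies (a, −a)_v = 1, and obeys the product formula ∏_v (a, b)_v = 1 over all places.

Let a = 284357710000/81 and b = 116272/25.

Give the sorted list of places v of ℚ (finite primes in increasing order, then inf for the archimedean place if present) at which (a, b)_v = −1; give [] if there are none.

(a, b) ≡ (91, 43) mod (ℚ^×)²; places V = {2, 3, 5, 7, 13, 43, ∞}.
(a,b)_13: α=3, u≡8; β=2, v≡1 (mod 13); (8|13)=-1, (1|13)=+1; sign (−1)^0·-1^2·+1^3 = +1.
(a,b)_2: α=4, β=4; u≡3, v≡3 (mod 8); ε(u)ε(v)=1·1, αω(v)=4·1, βω(u)=4·1; sum ≡ 1  ⇒  -1.
(a,b)_7: α=1, u≡6; β=0, v≡4 (mod 7); (6|7)=-1, (4|7)=+1; sign (−1)^0·-1^0·+1^1 = +1.
(a,b)_5: α=4, u≡1; β=-2, v≡2 (mod 5); (1|5)=+1, (2|5)=-1; sign (−1)^0·+1^-2·-1^4 = +1.
(a,b)_43: α=2, u≡29; β=1, v≡17 (mod 43); (29|43)=-1, (17|43)=+1; sign (−1)^0·-1^1·+1^2 = -1.
(a,b)_3: α=-4, u≡1; β=0, v≡1 (mod 3); (1|3)=+1, (1|3)=+1; sign (−1)^0·+1^0·+1^-4 = +1.
(a,b)_∞: sgn(91)=+, sgn(43)=+, so +1.
(91, 43 / ℚ) ramifies at {2, 43}: a division algebra.

[2, 43]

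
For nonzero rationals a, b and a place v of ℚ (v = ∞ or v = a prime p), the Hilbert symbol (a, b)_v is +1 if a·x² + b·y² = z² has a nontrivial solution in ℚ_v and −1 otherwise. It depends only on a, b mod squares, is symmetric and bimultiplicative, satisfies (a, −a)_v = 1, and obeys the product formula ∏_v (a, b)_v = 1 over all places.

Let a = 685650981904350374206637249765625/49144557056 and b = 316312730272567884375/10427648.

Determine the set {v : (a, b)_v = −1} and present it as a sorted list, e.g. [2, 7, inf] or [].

(a, b) ≡ (910, 1155) mod (ℚ^×)²; places V = {2, 3, 5, 7, 11, 13, 23, 29, 31, ∞}.
(a,b)_∞: sgn(910)=+, sgn(1155)=+, so +1.
(a,b)_3: α=8, u≡1; β=3, v≡1 (mod 3); (1|3)=+1, (1|3)=+1; sign (−1)^0·+1^3·+1^8 = +1.
(a,b)_5: α=7, u≡2; β=5, v≡1 (mod 5); (2|5)=-1, (1|5)=+1; sign (−1)^0·-1^5·+1^7 = -1.
(a,b)_11: α=0, u≡8; β=-1, v≡8 (mod 11); (8|11)=-1, (8|11)=-1; sign (−1)^0·-1^-1·-1^0 = -1.
(a,b)_7: α=-3, u≡2; β=-1, v≡2 (mod 7); (2|7)=+1, (2|7)=+1; sign (−1)^1·+1^-1·+1^-3 = -1.
(a,b)_13: α=11, u≡8; β=6, v≡11 (mod 13); (8|13)=-1, (11|13)=-1; sign (−1)^0·-1^6·-1^11 = -1.
(a,b)_31: α=6, u≡21; β=4, v≡25 (mod 31); (21|31)=-1, (25|31)=+1; sign (−1)^0·-1^4·+1^6 = +1.
(a,b)_29: α=2, u≡17; β=2, v≡7 (mod 29); (17|29)=-1, (7|29)=+1; sign (−1)^0·-1^2·+1^2 = +1.
(a,b)_2: α=-9, β=-8; u≡7, v≡3 (mod 8); ε(u)ε(v)=1·1, αω(v)=-9·1, βω(u)=-8·0; sum ≡ 0  ⇒  +1.
(a,b)_23: α=-4, u≡1; β=-2, v≡14 (mod 23); (1|23)=+1, (14|23)=-1; sign (−1)^0·+1^-2·-1^-4 = +1.
|Ram(910, 1155)| = 4, even; anisotropic at {5, 7, 11, 13}.

[5, 7, 11, 13]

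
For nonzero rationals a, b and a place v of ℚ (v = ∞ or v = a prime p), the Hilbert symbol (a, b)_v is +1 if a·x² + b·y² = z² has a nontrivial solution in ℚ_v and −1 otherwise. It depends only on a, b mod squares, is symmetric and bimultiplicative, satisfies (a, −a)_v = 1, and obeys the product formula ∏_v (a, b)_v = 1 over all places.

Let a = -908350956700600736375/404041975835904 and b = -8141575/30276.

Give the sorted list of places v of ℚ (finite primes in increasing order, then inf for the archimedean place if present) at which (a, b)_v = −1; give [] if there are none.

(a, b) ≡ (-10338355, -1927) mod (ℚ^×)²; places V = {2, 3, 5, 7, 13, 23, 29, 31, 37, 41, 47, ∞}.
(a,b)_2: α=-8, β=-2; u≡5, v≡1 (mod 8); ε(u)ε(v)=0·0, αω(v)=-8·0, βω(u)=-2·1; sum ≡ 0  ⇒  +1.
(a,b)_37: α=1, u≡30; β=0, v≡9 (mod 37); (30|37)=+1, (9|37)=+1; sign (−1)^0·+1^0·+1^1 = +1.
(a,b)_7: α=-4, u≡1; β=0, v≡6 (mod 7); (1|7)=+1, (6|7)=-1; sign (−1)^0·+1^0·-1^-4 = +1.
(a,b)_13: α=4, u≡12; β=2, v≡10 (mod 13); (12|13)=+1, (10|13)=+1; sign (−1)^0·+1^2·+1^4 = +1.
(a,b)_31: α=2, u≡12; β=0, v≡21 (mod 31); (12|31)=-1, (21|31)=-1; sign (−1)^0·-1^0·-1^2 = +1.
(a,b)_3: α=-4, u≡2; β=-2, v≡2 (mod 3); (2|3)=-1, (2|3)=-1; sign (−1)^0·-1^-2·-1^-4 = +1.
(a,b)_41: α=3, u≡39; β=1, v≡13 (mod 41); (39|41)=+1, (13|41)=-1; sign (−1)^0·+1^1·-1^3 = -1.
(a,b)_5: α=3, u≡1; β=2, v≡2 (mod 5); (1|5)=+1, (2|5)=-1; sign (−1)^0·+1^2·-1^3 = -1.
(a,b)_∞: sgn(-10338355)=−, sgn(-1927)=−, so -1.
(a,b)_47: α=3, u≡7; β=1, v≡8 (mod 47); (7|47)=+1, (8|47)=+1; sign (−1)^1·+1^1·+1^3 = -1.
(a,b)_29: α=-1, u≡15; β=-2, v≡25 (mod 29); (15|29)=-1, (25|29)=+1; sign (−1)^0·-1^-2·+1^-1 = +1.
(a,b)_23: α=-4, u≡11; β=0, v≡10 (mod 23); (11|23)=-1, (10|23)=-1; sign (−1)^0·-1^0·-1^-4 = +1.
(-10338355, -1927 / ℚ) ramifies at {5, 41, 47, ∞}: a division algebra.

[5, 41, 47, inf]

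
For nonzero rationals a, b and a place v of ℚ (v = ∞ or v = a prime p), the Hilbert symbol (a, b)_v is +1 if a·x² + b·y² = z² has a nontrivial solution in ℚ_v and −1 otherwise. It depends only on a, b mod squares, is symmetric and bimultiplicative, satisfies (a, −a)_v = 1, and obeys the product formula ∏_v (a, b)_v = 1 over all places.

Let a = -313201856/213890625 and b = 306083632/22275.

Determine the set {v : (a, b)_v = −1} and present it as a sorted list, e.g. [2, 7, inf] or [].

Mod squares: a ≡ -11, b ≡ 473. Check v ∈ {∞, 2, 3, 5, 11, 13, 23, 29, 43}.
v=29: a=29^2·(≡19), b=29^2·(≡20) mod 29; (19|29)=-1, (20|29)=+1; (−1)^{2·2·14}·(-1)^2·(+1)^2 = +1.
v=5: a=5^-6·(≡1), b=5^-2·(≡2) mod 5; (1|5)=+1, (2|5)=-1; (−1)^{-6·-2·2}·(+1)^-2·(-1)^-6 = +1.
v=∞: -11 < 0 and 473 > 0  ⇒  (a,b)_∞ = +1.
v=11: a=11^1·(≡7), b=11^-1·(≡8) mod 11; (7|11)=-1, (8|11)=-1; (−1)^{1·-1·5}·(-1)^-1·(-1)^1 = -1.
v=43: a=43^0·(≡5), b=43^1·(≡4) mod 43; (5|43)=-1, (4|43)=+1; (−1)^{0·1·21}·(-1)^1·(+1)^0 = -1.
v=13: a=13^-2·(≡2), b=13^0·(≡6) mod 13; (2|13)=-1, (6|13)=-1; (−1)^{-2·0·6}·(-1)^0·(-1)^-2 = +1.
v=3: a=3^-4·(≡1), b=3^-4·(≡2) mod 3; (1|3)=+1, (2|3)=-1; (−1)^{-4·-4·1}·(+1)^-4·(-1)^-4 = +1.
v=2: v_2(a)=6, v_2(b)=4; units ≡ 5, 1 (mod 8); ε·ε+αω+βω = 0·0+6·0+4·1 ≡ 0  ⇒  (a,b)_2 = +1.
v=23: a=23^2·(≡13), b=23^2·(≡6) mod 23; (13|23)=+1, (6|23)=+1; (−1)^{2·2·11}·(+1)^2·(+1)^2 = +1.
|Ram(-11, 473)| = 2, even; anisotropic at {11, 43}.

[11, 43]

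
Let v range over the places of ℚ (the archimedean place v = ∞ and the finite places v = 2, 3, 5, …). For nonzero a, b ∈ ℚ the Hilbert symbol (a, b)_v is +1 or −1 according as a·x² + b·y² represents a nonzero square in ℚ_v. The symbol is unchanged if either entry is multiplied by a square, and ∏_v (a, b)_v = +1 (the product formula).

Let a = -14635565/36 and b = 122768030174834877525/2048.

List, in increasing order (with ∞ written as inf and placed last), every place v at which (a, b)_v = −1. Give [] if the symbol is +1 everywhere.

[2, 5, 17, 47]

Mod squares: a ≡ -298685, b ≡ 51578. Check v ∈ {∞, 2, 3, 5, 7, 11, 17, 31, 37, 41, 47}.
v=3: a=3^-2·(≡1), b=3^2·(≡2) mod 3; (1|3)=+1, (2|3)=-1; (−1)^{-2·2·1}·(+1)^2·(-1)^-2 = +1.
v=37: a=37^0·(≡30), b=37^1·(≡4) mod 37; (30|37)=+1, (4|37)=+1; (−1)^{0·1·18}·(+1)^1·(+1)^0 = +1.
v=41: a=41^1·(≡12), b=41^3·(≡38) mod 41; (12|41)=-1, (38|41)=-1; (−1)^{1·3·20}·(-1)^3·(-1)^1 = +1.
v=∞: -298685 < 0 and 51578 > 0  ⇒  (a,b)_∞ = +1.
v=31: a=31^1·(≡3), b=31^2·(≡18) mod 31; (3|31)=-1, (18|31)=+1; (−1)^{1·2·15}·(-1)^2·(+1)^1 = +1.
v=5: a=5^1·(≡2), b=5^2·(≡2) mod 5; (2|5)=-1, (2|5)=-1; (−1)^{1·2·2}·(-1)^2·(-1)^1 = -1.
v=17: a=17^0·(≡12), b=17^1·(≡9) mod 17; (12|17)=-1, (9|17)=+1; (−1)^{0·1·8}·(-1)^1·(+1)^0 = -1.
v=11: a=11^0·(≡4), b=11^2·(≡10) mod 11; (4|11)=+1, (10|11)=-1; (−1)^{0·2·5}·(+1)^2·(-1)^0 = +1.
v=47: a=47^1·(≡36), b=47^2·(≡39) mod 47; (36|47)=+1, (39|47)=-1; (−1)^{1·2·23}·(+1)^2·(-1)^1 = -1.
v=2: v_2(a)=-2, v_2(b)=-11; units ≡ 3, 5 (mod 8); ε·ε+αω+βω = 1·0+-2·1+-11·1 ≡ 1  ⇒  (a,b)_2 = -1.
v=7: a=7^2·(≡5), b=7^2·(≡4) mod 7; (5|7)=-1, (4|7)=+1; (−1)^{2·2·3}·(-1)^2·(+1)^2 = +1.
Ram(-298685, 51578) = {2, 5, 17, 47}; no ℚ_2-point on the conic.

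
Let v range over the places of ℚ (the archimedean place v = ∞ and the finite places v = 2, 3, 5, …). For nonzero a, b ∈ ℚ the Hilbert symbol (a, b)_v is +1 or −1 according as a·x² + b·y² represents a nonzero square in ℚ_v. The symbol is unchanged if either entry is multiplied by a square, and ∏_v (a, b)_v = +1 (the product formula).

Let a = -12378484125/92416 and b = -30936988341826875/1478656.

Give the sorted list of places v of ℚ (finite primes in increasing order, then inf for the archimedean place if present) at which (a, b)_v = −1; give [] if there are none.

[5, inf]

Mod squares: a ≡ -3885, b ≡ -4403. Check v ∈ {∞, 2, 3, 5, 7, 11, 17, 19, 37}.
v=11: a=11^0·(≡3), b=11^2·(≡7) mod 11; (3|11)=+1, (7|11)=-1; (−1)^{0·2·5}·(+1)^2·(-1)^0 = +1.
v=7: a=7^3·(≡5), b=7^3·(≡4) mod 7; (5|7)=-1, (4|7)=+1; (−1)^{3·3·3}·(-1)^3·(+1)^3 = +1.
v=19: a=19^-2·(≡18), b=19^-2·(≡11) mod 19; (18|19)=-1, (11|19)=+1; (−1)^{-2·-2·9}·(-1)^-2·(+1)^-2 = +1.
v=3: a=3^3·(≡1), b=3^8·(≡1) mod 3; (1|3)=+1, (1|3)=+1; (−1)^{3·8·1}·(+1)^8·(+1)^3 = +1.
v=5: a=5^3·(≡2), b=5^4·(≡2) mod 5; (2|5)=-1, (2|5)=-1; (−1)^{3·4·2}·(-1)^4·(-1)^3 = -1.
v=2: v_2(a)=-8, v_2(b)=-12; units ≡ 3, 5 (mod 8); ε·ε+αω+βω = 1·0+-8·1+-12·1 ≡ 0  ⇒  (a,b)_2 = +1.
v=37: a=37^1·(≡18), b=37^1·(≡18) mod 37; (18|37)=-1, (18|37)=-1; (−1)^{1·1·18}·(-1)^1·(-1)^1 = +1.
v=17: a=17^2·(≡1), b=17^3·(≡1) mod 17; (1|17)=+1, (1|17)=+1; (−1)^{2·3·8}·(+1)^3·(+1)^2 = +1.
v=∞: -3885 < 0 and -4403 < 0  ⇒  (a,b)_∞ = -1.
Ram(-3885, -4403) = {5, ∞}; no ℚ_5-point on the conic.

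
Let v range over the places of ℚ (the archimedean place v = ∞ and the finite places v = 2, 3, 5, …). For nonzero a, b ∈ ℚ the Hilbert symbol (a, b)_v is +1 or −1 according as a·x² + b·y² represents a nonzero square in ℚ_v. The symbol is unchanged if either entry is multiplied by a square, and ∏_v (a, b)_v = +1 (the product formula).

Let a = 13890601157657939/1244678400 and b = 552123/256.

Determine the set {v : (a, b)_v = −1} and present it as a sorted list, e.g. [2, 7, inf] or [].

Mod squares: a ≡ 11, b ≡ 3. Check v ∈ {∞, 2, 3, 5, 7, 11, 13, 19, 29, 41}.
v=29: a=29^2·(≡21), b=29^0·(≡19) mod 29; (21|29)=-1, (19|29)=-1; (−1)^{2·0·14}·(-1)^0·(-1)^2 = +1.
v=13: a=13^2·(≡6), b=13^2·(≡12) mod 13; (6|13)=-1, (12|13)=+1; (−1)^{2·2·6}·(-1)^2·(+1)^2 = +1.
v=7: a=7^-4·(≡1), b=7^0·(≡3) mod 7; (1|7)=+1, (3|7)=-1; (−1)^{-4·0·3}·(+1)^0·(-1)^-4 = +1.
v=∞: 11 > 0 and 3 > 0  ⇒  (a,b)_∞ = +1.
v=19: a=19^2·(≡6), b=19^0·(≡15) mod 19; (6|19)=+1, (15|19)=-1; (−1)^{2·0·9}·(+1)^0·(-1)^2 = +1.
v=3: a=3^-4·(≡2), b=3^3·(≡1) mod 3; (2|3)=-1, (1|3)=+1; (−1)^{-4·3·1}·(-1)^3·(+1)^-4 = -1.
v=2: v_2(a)=-8, v_2(b)=-8; units ≡ 3, 3 (mod 8); ε·ε+αω+βω = 1·1+-8·1+-8·1 ≡ 1  ⇒  (a,b)_2 = -1.
v=41: a=41^2·(≡6), b=41^0·(≡14) mod 41; (6|41)=-1, (14|41)=-1; (−1)^{2·0·20}·(-1)^0·(-1)^2 = +1.
v=5: a=5^-2·(≡4), b=5^0·(≡3) mod 5; (4|5)=+1, (3|5)=-1; (−1)^{-2·0·2}·(+1)^0·(-1)^-2 = +1.
v=11: a=11^5·(≡4), b=11^2·(≡3) mod 11; (4|11)=+1, (3|11)=+1; (−1)^{5·2·5}·(+1)^2·(+1)^5 = +1.
|Ram(11, 3)| = 2, even; anisotropic at {2, 3}.

[2, 3]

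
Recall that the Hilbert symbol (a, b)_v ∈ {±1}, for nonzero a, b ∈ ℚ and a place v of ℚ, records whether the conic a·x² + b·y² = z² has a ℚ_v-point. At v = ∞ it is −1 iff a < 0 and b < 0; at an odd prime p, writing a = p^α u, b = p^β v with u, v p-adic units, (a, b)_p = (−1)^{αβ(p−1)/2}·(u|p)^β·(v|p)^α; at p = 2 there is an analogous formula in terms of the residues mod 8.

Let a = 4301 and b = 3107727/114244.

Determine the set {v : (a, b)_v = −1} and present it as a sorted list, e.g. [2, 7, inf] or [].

(a, b) ≡ (4301, 87) mod (ℚ^×)²; places V = {2, 3, 7, 11, 13, 17, 23, 29, ∞}.
(a,b)_∞: sgn(4301)=+, sgn(87)=+, so +1.
(a,b)_23: α=1, u≡3; β=0, v≡12 (mod 23); (3|23)=+1, (12|23)=+1; sign (−1)^0·+1^0·+1^1 = +1.
(a,b)_11: α=1, u≡6; β=0, v≡2 (mod 11); (6|11)=-1, (2|11)=-1; sign (−1)^0·-1^0·-1^1 = -1.
(a,b)_7: α=0, u≡3; β=2, v≡6 (mod 7); (3|7)=-1, (6|7)=-1; sign (−1)^0·-1^2·-1^0 = +1.
(a,b)_3: α=0, u≡2; β=7, v≡2 (mod 3); (2|3)=-1, (2|3)=-1; sign (−1)^0·-1^7·-1^0 = -1.
(a,b)_17: α=1, u≡15; β=0, v≡2 (mod 17); (15|17)=+1, (2|17)=+1; sign (−1)^0·+1^0·+1^1 = +1.
(a,b)_2: α=0, β=-2; u≡5, v≡7 (mod 8); ε(u)ε(v)=0·1, αω(v)=0·0, βω(u)=-2·1; sum ≡ 0  ⇒  +1.
(a,b)_29: α=0, u≡9; β=1, v≡14 (mod 29); (9|29)=+1, (14|29)=-1; sign (−1)^0·+1^1·-1^0 = +1.
(a,b)_13: α=0, u≡11; β=-4, v≡3 (mod 13); (11|13)=-1, (3|13)=+1; sign (−1)^0·-1^-4·+1^0 = +1.
(4301, 87 / ℚ) ramifies at {3, 11}: a division algebra.

[3, 11]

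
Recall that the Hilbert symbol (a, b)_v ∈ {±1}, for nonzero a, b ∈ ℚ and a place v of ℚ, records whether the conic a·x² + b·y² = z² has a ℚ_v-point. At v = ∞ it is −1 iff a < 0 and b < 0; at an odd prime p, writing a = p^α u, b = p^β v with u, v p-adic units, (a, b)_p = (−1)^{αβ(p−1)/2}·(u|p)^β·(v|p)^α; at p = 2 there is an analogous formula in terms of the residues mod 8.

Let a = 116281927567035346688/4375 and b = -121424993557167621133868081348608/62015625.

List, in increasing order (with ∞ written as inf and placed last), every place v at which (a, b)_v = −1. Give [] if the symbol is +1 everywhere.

(a, b) ≡ (1774409, -121693) mod (ℚ^×)²; places V = {2, 3, 5, 7, 11, 13, 17, 23, 31, 37, ∞}.
(a,b)_17: α=1, u≡10; β=2, v≡5 (mod 17); (10|17)=-1, (5|17)=-1; sign (−1)^0·-1^2·-1^1 = -1.
(a,b)_2: α=8, β=20; u≡1, v≡3 (mod 8); ε(u)ε(v)=0·1, αω(v)=8·1, βω(u)=20·0; sum ≡ 0  ⇒  +1.
(a,b)_11: α=4, u≡6; β=3, v≡1 (mod 11); (6|11)=-1, (1|11)=+1; sign (−1)^0·-1^3·+1^4 = -1.
(a,b)_31: α=1, u≡30; β=2, v≡21 (mod 31); (30|31)=-1, (21|31)=-1; sign (−1)^0·-1^2·-1^1 = -1.
(a,b)_3: α=0, u≡2; β=-4, v≡2 (mod 3); (2|3)=-1, (2|3)=-1; sign (−1)^0·-1^-4·-1^0 = +1.
(a,b)_37: α=3, u≡13; β=5, v≡3 (mod 37); (13|37)=-1, (3|37)=+1; sign (−1)^0·-1^5·+1^3 = -1.
(a,b)_23: α=2, u≡19; β=3, v≡15 (mod 23); (19|23)=-1, (15|23)=-1; sign (−1)^0·-1^3·-1^2 = -1.
(a,b)_5: α=-4, u≡4; β=-6, v≡3 (mod 5); (4|5)=+1, (3|5)=-1; sign (−1)^0·+1^-6·-1^-4 = +1.
(a,b)_13: α=3, u≡6; β=5, v≡12 (mod 13); (6|13)=-1, (12|13)=+1; sign (−1)^0·-1^5·+1^3 = -1.
(a,b)_7: α=-1, u≡6; β=-2, v≡2 (mod 7); (6|7)=-1, (2|7)=+1; sign (−1)^0·-1^-2·+1^-1 = +1.
(a,b)_∞: sgn(1774409)=+, sgn(-121693)=−, so +1.
|Ram(1774409, -121693)| = 6, even; anisotropic at {11, 13, 17, 23, 31, 37}.

[11, 13, 17, 23, 31, 37]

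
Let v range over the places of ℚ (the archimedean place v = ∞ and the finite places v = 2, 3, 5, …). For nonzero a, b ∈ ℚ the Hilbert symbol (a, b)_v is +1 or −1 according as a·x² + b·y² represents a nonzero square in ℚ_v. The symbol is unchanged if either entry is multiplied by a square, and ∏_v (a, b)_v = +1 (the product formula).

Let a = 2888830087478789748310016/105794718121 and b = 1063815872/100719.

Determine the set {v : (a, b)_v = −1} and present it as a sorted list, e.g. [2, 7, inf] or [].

[23, 43]

(a, b) ≡ (2789969, 214613) mod (ℚ^×)²; places V = {2, 3, 7, 11, 13, 17, 19, 23, 31, 43, 53, ∞}.
(a,b)_3: α=0, u≡2; β=-2, v≡2 (mod 3); (2|3)=-1, (2|3)=-1; sign (−1)^0·-1^-2·-1^0 = +1.
(a,b)_53: α=-2, u≡6; β=0, v≡10 (mod 53); (6|53)=+1, (10|53)=+1; sign (−1)^0·+1^0·+1^-2 = +1.
(a,b)_23: α=1, u≡2; β=1, v≡1 (mod 23); (2|23)=+1, (1|23)=+1; sign (−1)^1·+1^1·+1^1 = -1.
(a,b)_∞: sgn(2789969)=+, sgn(214613)=+, so +1.
(a,b)_7: α=11, u≡1; β=5, v≡3 (mod 7); (1|7)=+1, (3|7)=-1; sign (−1)^1·+1^5·-1^11 = +1.
(a,b)_11: α=2, u≡2; β=0, v≡3 (mod 11); (2|11)=-1, (3|11)=+1; sign (−1)^0·-1^0·+1^2 = +1.
(a,b)_19: α=-4, u≡7; β=-2, v≡3 (mod 19); (7|19)=+1, (3|19)=-1; sign (−1)^0·+1^-2·-1^-4 = +1.
(a,b)_13: α=1, u≡12; β=0, v≡10 (mod 13); (12|13)=+1, (10|13)=+1; sign (−1)^0·+1^0·+1^1 = +1.
(a,b)_17: α=-2, u≡14; β=0, v≡5 (mod 17); (14|17)=-1, (5|17)=-1; sign (−1)^0·-1^0·-1^-2 = +1.
(a,b)_2: α=14, β=6; u≡1, v≡5 (mod 8); ε(u)ε(v)=0·0, αω(v)=14·1, βω(u)=6·0; sum ≡ 0  ⇒  +1.
(a,b)_43: α=3, u≡19; β=1, v≡2 (mod 43); (19|43)=-1, (2|43)=-1; sign (−1)^1·-1^1·-1^3 = -1.
(a,b)_31: α=1, u≡3; β=-1, v≡5 (mod 31); (3|31)=-1, (5|31)=+1; sign (−1)^1·-1^-1·+1^1 = +1.
(2789969, 214613 / ℚ) ramifies at {23, 43}: a division algebra.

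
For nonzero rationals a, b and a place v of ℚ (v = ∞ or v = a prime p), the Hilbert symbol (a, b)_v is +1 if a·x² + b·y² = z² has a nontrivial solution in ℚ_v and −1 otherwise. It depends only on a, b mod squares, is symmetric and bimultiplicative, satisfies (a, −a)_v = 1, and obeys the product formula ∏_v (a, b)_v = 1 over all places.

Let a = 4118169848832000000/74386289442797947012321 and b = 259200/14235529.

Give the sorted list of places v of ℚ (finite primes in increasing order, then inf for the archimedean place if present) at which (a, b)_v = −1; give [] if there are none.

[2, 13]

Mod squares: a ≡ 403, b ≡ 2. Check v ∈ {∞, 2, 3, 5, 7, 11, 13, 17, 23, 31}.
v=13: a=13^3·(≡7), b=13^0·(≡5) mod 13; (7|13)=-1, (5|13)=-1; (−1)^{3·0·6}·(-1)^0·(-1)^3 = -1.
v=∞: 403 > 0 and 2 > 0  ⇒  (a,b)_∞ = +1.
v=31: a=31^1·(≡21), b=31^0·(≡7) mod 31; (21|31)=-1, (7|31)=+1; (−1)^{1·0·15}·(-1)^0·(+1)^1 = +1.
v=11: a=11^-4·(≡6), b=11^-2·(≡10) mod 11; (6|11)=-1, (10|11)=-1; (−1)^{-4·-2·5}·(-1)^-2·(-1)^-4 = +1.
v=7: a=7^-16·(≡1), b=7^-6·(≡2) mod 7; (1|7)=+1, (2|7)=+1; (−1)^{-16·-6·3}·(+1)^-6·(+1)^-16 = +1.
v=2: v_2(a)=16, v_2(b)=7; units ≡ 3, 1 (mod 8); ε·ε+αω+βω = 1·0+16·0+7·1 ≡ 1  ⇒  (a,b)_2 = -1.
v=17: a=17^-2·(≡10), b=17^0·(≡1) mod 17; (10|17)=-1, (1|17)=+1; (−1)^{-2·0·8}·(-1)^0·(+1)^-2 = +1.
v=5: a=5^6·(≡3), b=5^2·(≡2) mod 5; (3|5)=-1, (2|5)=-1; (−1)^{6·2·2}·(-1)^2·(-1)^6 = +1.
v=3: a=3^10·(≡1), b=3^4·(≡2) mod 3; (1|3)=+1, (2|3)=-1; (−1)^{10·4·1}·(+1)^4·(-1)^10 = +1.
v=23: a=23^-2·(≡2), b=23^0·(≡13) mod 23; (2|23)=+1, (13|23)=+1; (−1)^{-2·0·11}·(+1)^0·(+1)^-2 = +1.
|Ram(403, 2)| = 2, even; anisotropic at {2, 13}.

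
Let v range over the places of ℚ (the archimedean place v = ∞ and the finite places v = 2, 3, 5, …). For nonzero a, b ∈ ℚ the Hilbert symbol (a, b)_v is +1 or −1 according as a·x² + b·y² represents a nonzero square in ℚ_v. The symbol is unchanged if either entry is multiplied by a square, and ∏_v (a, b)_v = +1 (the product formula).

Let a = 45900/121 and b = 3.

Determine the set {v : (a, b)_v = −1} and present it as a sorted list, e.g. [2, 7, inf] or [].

(a, b) ≡ (51, 3) mod (ℚ^×)²; places V = {2, 3, 5, 11, 17, ∞}.
(a,b)_11: α=-2, u≡8; β=0, v≡3 (mod 11); (8|11)=-1, (3|11)=+1; sign (−1)^0·-1^0·+1^-2 = +1.
(a,b)_∞: sgn(51)=+, sgn(3)=+, so +1.
(a,b)_3: α=3, u≡2; β=1, v≡1 (mod 3); (2|3)=-1, (1|3)=+1; sign (−1)^1·-1^1·+1^3 = +1.
(a,b)_5: α=2, u≡1; β=0, v≡3 (mod 5); (1|5)=+1, (3|5)=-1; sign (−1)^0·+1^0·-1^2 = +1.
(a,b)_17: α=1, u≡7; β=0, v≡3 (mod 17); (7|17)=-1, (3|17)=-1; sign (−1)^0·-1^0·-1^1 = -1.
(a,b)_2: α=2, β=0; u≡3, v≡3 (mod 8); ε(u)ε(v)=1·1, αω(v)=2·1, βω(u)=0·1; sum ≡ 1  ⇒  -1.
|Ram(51, 3)| = 2, even; anisotropic at {2, 17}.

[2, 17]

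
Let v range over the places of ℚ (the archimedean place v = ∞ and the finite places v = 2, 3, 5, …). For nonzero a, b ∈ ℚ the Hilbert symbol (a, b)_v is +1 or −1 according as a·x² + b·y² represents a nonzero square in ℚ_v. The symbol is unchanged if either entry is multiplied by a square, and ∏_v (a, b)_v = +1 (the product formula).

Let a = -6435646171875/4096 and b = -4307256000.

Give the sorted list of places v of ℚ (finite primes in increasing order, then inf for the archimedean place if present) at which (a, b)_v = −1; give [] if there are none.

Mod squares: a ≡ -1955, b ≡ -115. Check v ∈ {∞, 2, 3, 5, 17, 23}.
v=17: a=17^3·(≡16), b=17^2·(≡2) mod 17; (16|17)=+1, (2|17)=+1; (−1)^{3·2·8}·(+1)^2·(+1)^3 = +1.
v=23: a=23^1·(≡5), b=23^1·(≡3) mod 23; (5|23)=-1, (3|23)=+1; (−1)^{1·1·11}·(-1)^1·(+1)^1 = +1.
v=5: a=5^7·(≡4), b=5^3·(≡2) mod 5; (4|5)=+1, (2|5)=-1; (−1)^{7·3·2}·(+1)^3·(-1)^7 = -1.
v=2: v_2(a)=-12, v_2(b)=6; units ≡ 5, 5 (mod 8); ε·ε+αω+βω = 0·0+-12·1+6·1 ≡ 0  ⇒  (a,b)_2 = +1.
v=∞: -1955 < 0 and -115 < 0  ⇒  (a,b)_∞ = -1.
v=3: a=3^6·(≡1), b=3^4·(≡2) mod 3; (1|3)=+1, (2|3)=-1; (−1)^{6·4·1}·(+1)^4·(-1)^6 = +1.
|Ram(-1955, -115)| = 2, even; anisotropic at {5, ∞}.

[5, inf]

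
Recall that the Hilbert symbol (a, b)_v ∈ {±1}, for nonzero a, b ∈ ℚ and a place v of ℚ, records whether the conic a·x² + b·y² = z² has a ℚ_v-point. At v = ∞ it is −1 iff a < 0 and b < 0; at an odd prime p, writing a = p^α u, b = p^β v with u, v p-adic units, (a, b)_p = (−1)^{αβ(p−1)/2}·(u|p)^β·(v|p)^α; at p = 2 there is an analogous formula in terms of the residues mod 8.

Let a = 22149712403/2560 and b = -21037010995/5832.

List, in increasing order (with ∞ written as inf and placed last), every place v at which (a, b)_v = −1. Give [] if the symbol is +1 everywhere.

Mod squares: a ≡ 3230, b ≡ -41990. Check v ∈ {∞, 2, 3, 5, 7, 11, 13, 17, 19}.
v=19: a=19^1·(≡15), b=19^1·(≡13) mod 19; (15|19)=-1, (13|19)=-1; (−1)^{1·1·9}·(-1)^1·(-1)^1 = -1.
v=7: a=7^4·(≡3), b=7^2·(≡3) mod 7; (3|7)=-1, (3|7)=-1; (−1)^{4·2·3}·(-1)^2·(-1)^4 = +1.
v=3: a=3^0·(≡2), b=3^-6·(≡1) mod 3; (2|3)=-1, (1|3)=+1; (−1)^{0·-6·1}·(-1)^-6·(+1)^0 = +1.
v=∞: 3230 > 0 and -41990 < 0  ⇒  (a,b)_∞ = +1.
v=5: a=5^-1·(≡4), b=5^1·(≡3) mod 5; (4|5)=+1, (3|5)=-1; (−1)^{-1·1·2}·(+1)^1·(-1)^-1 = -1.
v=2: v_2(a)=-9, v_2(b)=-3; units ≡ 7, 5 (mod 8); ε·ε+αω+βω = 1·0+-9·1+-3·0 ≡ 1  ⇒  (a,b)_2 = -1.
v=13: a=13^4·(≡5), b=13^3·(≡11) mod 13; (5|13)=-1, (11|13)=-1; (−1)^{4·3·6}·(-1)^3·(-1)^4 = -1.
v=11: a=11^0·(≡2), b=11^2·(≡7) mod 11; (2|11)=-1, (7|11)=-1; (−1)^{0·2·5}·(-1)^2·(-1)^0 = +1.
v=17: a=17^1·(≡11), b=17^1·(≡7) mod 17; (11|17)=-1, (7|17)=-1; (−1)^{1·1·8}·(-1)^1·(-1)^1 = +1.
Ram(3230, -41990) = {2, 5, 13, 19}; no ℚ_2-point on the conic.

[2, 5, 13, 19]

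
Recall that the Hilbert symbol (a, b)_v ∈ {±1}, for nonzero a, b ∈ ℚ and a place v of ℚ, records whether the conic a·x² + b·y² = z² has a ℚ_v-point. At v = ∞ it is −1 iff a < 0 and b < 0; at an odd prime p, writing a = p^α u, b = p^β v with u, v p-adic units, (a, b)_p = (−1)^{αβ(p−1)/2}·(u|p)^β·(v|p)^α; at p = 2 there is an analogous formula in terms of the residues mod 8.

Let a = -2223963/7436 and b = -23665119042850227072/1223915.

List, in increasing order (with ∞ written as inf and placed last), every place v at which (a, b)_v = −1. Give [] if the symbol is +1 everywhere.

Mod squares: a ≡ -33, b ≡ -2730. Check v ∈ {∞, 2, 3, 5, 7, 11, 13, 17, 37, 41}.
v=37: a=37^0·(≡4), b=37^2·(≡24) mod 37; (4|37)=+1, (24|37)=-1; (−1)^{0·2·18}·(+1)^2·(-1)^0 = +1.
v=3: a=3^3·(≡1), b=3^7·(≡2) mod 3; (1|3)=+1, (2|3)=-1; (−1)^{3·7·1}·(+1)^7·(-1)^3 = +1.
v=17: a=17^0·(≡4), b=17^-2·(≡7) mod 17; (4|17)=+1, (7|17)=-1; (−1)^{0·-2·8}·(+1)^-2·(-1)^0 = +1.
v=∞: -33 < 0 and -2730 < 0  ⇒  (a,b)_∞ = -1.
v=11: a=11^-1·(≡10), b=11^-2·(≡4) mod 11; (10|11)=-1, (4|11)=+1; (−1)^{-1·-2·5}·(-1)^-2·(+1)^-1 = +1.
v=5: a=5^0·(≡2), b=5^-1·(≡1) mod 5; (2|5)=-1, (1|5)=+1; (−1)^{0·-1·2}·(-1)^-1·(+1)^0 = -1.
v=13: a=13^-2·(≡5), b=13^1·(≡7) mod 13; (5|13)=-1, (7|13)=-1; (−1)^{-2·1·6}·(-1)^1·(-1)^-2 = -1.
v=41: a=41^2·(≡2), b=41^6·(≡22) mod 41; (2|41)=+1, (22|41)=-1; (−1)^{2·6·20}·(+1)^6·(-1)^2 = +1.
v=2: v_2(a)=-2, v_2(b)=7; units ≡ 7, 3 (mod 8); ε·ε+αω+βω = 1·1+-2·1+7·0 ≡ 1  ⇒  (a,b)_2 = -1.
v=7: a=7^2·(≡4), b=7^-1·(≡4) mod 7; (4|7)=+1, (4|7)=+1; (−1)^{2·-1·3}·(+1)^-1·(+1)^2 = +1.
(-33, -2730 / ℚ) ramifies at {2, 5, 13, ∞}: a division algebra.

[2, 5, 13, inf]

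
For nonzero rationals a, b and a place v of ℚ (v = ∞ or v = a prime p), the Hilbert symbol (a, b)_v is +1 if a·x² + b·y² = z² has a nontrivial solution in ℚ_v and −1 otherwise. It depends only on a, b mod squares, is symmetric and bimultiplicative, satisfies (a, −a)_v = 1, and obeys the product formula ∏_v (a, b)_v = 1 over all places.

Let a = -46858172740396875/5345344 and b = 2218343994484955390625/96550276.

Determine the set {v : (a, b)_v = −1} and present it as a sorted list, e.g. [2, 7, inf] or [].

Mod squares: a ≡ -715, b ≡ 72105. Check v ∈ {∞, 2, 3, 5, 11, 13, 17, 19, 23}.
v=19: a=19^4·(≡17), b=19^5·(≡15) mod 19; (17|19)=+1, (15|19)=-1; (−1)^{4·5·9}·(+1)^5·(-1)^4 = +1.
v=13: a=13^3·(≡9), b=13^4·(≡11) mod 13; (9|13)=+1, (11|13)=-1; (−1)^{3·4·6}·(+1)^4·(-1)^3 = -1.
v=17: a=17^-4·(≡16), b=17^-6·(≡9) mod 17; (16|17)=+1, (9|17)=+1; (−1)^{-4·-6·8}·(+1)^-6·(+1)^-4 = +1.
v=11: a=11^1·(≡5), b=11^1·(≡6) mod 11; (5|11)=+1, (6|11)=-1; (−1)^{1·1·5}·(+1)^1·(-1)^1 = +1.
v=23: a=23^2·(≡11), b=23^3·(≡17) mod 23; (11|23)=-1, (17|23)=-1; (−1)^{2·3·11}·(-1)^3·(-1)^2 = -1.
v=∞: -715 < 0 and 72105 > 0  ⇒  (a,b)_∞ = +1.
v=5: a=5^5·(≡2), b=5^7·(≡4) mod 5; (2|5)=-1, (4|5)=+1; (−1)^{5·7·2}·(-1)^7·(+1)^5 = -1.
v=2: v_2(a)=-6, v_2(b)=-2; units ≡ 5, 1 (mod 8); ε·ε+αω+βω = 0·0+-6·0+-2·1 ≡ 0  ⇒  (a,b)_2 = +1.
v=3: a=3^2·(≡2), b=3^1·(≡2) mod 3; (2|3)=-1, (2|3)=-1; (−1)^{2·1·1}·(-1)^1·(-1)^2 = -1.
|Ram(-715, 72105)| = 4, even; anisotropic at {3, 5, 13, 23}.

[3, 5, 13, 23]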